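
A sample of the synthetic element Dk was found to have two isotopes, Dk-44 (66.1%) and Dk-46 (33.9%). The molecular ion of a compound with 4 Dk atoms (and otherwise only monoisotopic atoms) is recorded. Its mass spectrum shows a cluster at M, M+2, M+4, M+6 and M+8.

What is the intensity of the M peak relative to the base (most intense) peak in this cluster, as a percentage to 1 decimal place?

48.7%

Binomial terms of (0.661 + 0.339)^4: M 0.1909, M+2 0.3916, M+4 0.3013, M+6 0.1030, M+8 0.0132 → M+2 is the base peak.
P(M+2) = C(4,1) × 0.661^3 × 0.339^1 = 4 × 0.28880478 × 0.3390 = 0.391619 (base)
P(M) = C(4,0) × 0.661^4 × 0.339^0 = 1 × 0.19089996 × 1.0000 = 0.190900
Relative intensity = 0.190900 / 0.391619 × 100 = 48.7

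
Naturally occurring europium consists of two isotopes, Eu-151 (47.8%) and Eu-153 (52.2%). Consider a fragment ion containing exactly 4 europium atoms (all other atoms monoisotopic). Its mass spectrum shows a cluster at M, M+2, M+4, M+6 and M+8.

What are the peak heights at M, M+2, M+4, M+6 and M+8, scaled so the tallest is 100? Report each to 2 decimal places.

13.98 : 61.05 : 100.00 : 72.80 : 19.88

Expanding (0.478 + 0.522)^4:
P(M) = 0.478^4 = 0.052205
P(M+2) = 4 × 0.478^3 × 0.522^1 = 0.228042
P(M+4) = 6 × 0.478^2 × 0.522^2 = 0.373549
P(M+6) = 4 × 0.478^1 × 0.522^3 = 0.271956
P(M+8) = 0.522^4 = 0.074248
The M+4 peak is largest (0.373549); scaling to 100 gives 13.98 : 61.05 : 100.00 : 72.80 : 19.88.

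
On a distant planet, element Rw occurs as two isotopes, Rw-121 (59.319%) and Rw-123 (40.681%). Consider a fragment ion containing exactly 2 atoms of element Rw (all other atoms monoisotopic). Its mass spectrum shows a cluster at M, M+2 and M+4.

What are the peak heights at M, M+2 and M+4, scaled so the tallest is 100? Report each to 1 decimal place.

The 2 Rw atoms are independent, so intensities follow the terms of (0.59319 + 0.40681)^2.
P(M) = 0.59319^2 = 0.351874
P(M+2) = 2 × 0.59319^1 × 0.40681^1 = 0.482631
P(M+4) = 0.40681^2 = 0.165494
The M+2 peak is largest (0.482631); scaling to 100 gives 72.9 : 100.0 : 34.3.

72.9 : 100.0 : 34.3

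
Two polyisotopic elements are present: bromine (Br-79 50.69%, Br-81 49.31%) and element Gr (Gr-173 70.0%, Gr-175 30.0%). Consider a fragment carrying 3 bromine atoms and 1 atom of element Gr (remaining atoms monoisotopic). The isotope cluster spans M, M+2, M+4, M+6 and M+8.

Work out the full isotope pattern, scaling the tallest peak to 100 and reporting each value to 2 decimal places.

24.45 : 81.84 : 100.00 : 52.26 : 9.65

Bromine pattern (n=3): 0.13024674 : 0.3801026 : 0.36975457 : 0.11989609
Element Gr pattern (n=1): 0.7000 : 0.3000
Convolve the two distributions (both contribute in 2-u steps):
  M: 0.13024674×0.7000 = 0.091173
  M+2: 0.13024674×0.3000 + 0.3801026×0.7000 = 0.305146
  M+4: 0.3801026×0.3000 + 0.36975457×0.7000 = 0.372859
  M+6: 0.36975457×0.3000 + 0.11989609×0.7000 = 0.194854
  M+8: 0.11989609×0.3000 = 0.035969
Scale to base peak (0.372859) = 100: 24.45 : 81.84 : 100.00 : 52.26 : 9.65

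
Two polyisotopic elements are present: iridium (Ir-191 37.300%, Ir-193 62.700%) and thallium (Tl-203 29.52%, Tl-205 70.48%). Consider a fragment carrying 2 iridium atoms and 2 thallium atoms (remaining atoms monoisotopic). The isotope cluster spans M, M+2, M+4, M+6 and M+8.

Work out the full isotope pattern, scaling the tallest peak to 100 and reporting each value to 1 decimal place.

3.1 : 24.9 : 75.3 : 100.0 : 49.3

Iridium pattern (n=2): 0.139129 : 0.467742 : 0.393129
Thallium pattern (n=2): 0.08714304 : 0.41611392 : 0.49674304
Convolve the two distributions (both contribute in 2-u steps):
  M: 0.139129×0.08714304 = 0.012124
  M+2: 0.139129×0.41611392 + 0.467742×0.08714304 = 0.098654
  M+4: 0.139129×0.49674304 + 0.467742×0.41611392 + 0.393129×0.08714304 = 0.298004
  M+6: 0.467742×0.49674304 + 0.393129×0.41611392 = 0.395934
  M+8: 0.393129×0.49674304 = 0.195284
Scale to base peak (0.395934) = 100: 3.1 : 24.9 : 75.3 : 100.0 : 49.3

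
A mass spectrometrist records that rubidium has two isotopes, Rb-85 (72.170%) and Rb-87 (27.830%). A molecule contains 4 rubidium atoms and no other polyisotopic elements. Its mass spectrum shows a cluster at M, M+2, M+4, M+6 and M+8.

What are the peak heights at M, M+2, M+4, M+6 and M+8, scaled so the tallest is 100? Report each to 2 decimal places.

64.83 : 100.00 : 57.84 : 14.87 : 1.43

Each Rb atom is independently Rb-85 (p = 0.72170) or Rb-87 (q = 0.27830); the cluster is the binomial expansion (p + q)^4.
P(M) = 0.72170^4 = 0.271286
P(M+2) = 4 × 0.72170^3 × 0.27830^1 = 0.418450
P(M+4) = 6 × 0.72170^2 × 0.27830^2 = 0.242042
P(M+6) = 4 × 0.72170^1 × 0.27830^3 = 0.062224
P(M+8) = 0.27830^4 = 0.005999
The M+2 peak is largest (0.418450); scaling to 100 gives 64.83 : 100.00 : 57.84 : 14.87 : 1.43.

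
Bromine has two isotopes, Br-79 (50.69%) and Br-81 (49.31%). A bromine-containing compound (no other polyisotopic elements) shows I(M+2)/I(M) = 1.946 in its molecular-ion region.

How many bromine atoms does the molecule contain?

2

For n independent Br atoms, I(M+2)/I(M) = n · (abundance Br-81) / (abundance Br-79) = n · 0.4931/0.5069.
n = 1.946 × 0.5069/0.4931 = 2.00 ≈ 2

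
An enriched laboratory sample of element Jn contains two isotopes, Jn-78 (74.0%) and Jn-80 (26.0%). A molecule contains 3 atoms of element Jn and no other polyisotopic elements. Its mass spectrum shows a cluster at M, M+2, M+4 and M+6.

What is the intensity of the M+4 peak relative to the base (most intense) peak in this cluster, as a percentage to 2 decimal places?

(0.740 + 0.260)^3 gives M 0.4052, M+2 0.4271, M+4 0.1501, M+6 0.0176; the largest is M+2.
P(M+2) = C(3,1) × 0.740^2 × 0.260^1 = 3 × 0.5476 × 0.2600 = 0.427128 (base)
P(M+4) = C(3,2) × 0.740^1 × 0.260^2 = 3 × 0.7400 × 0.0676 = 0.150072
Relative intensity = 0.150072 / 0.427128 × 100 = 35.14

35.14%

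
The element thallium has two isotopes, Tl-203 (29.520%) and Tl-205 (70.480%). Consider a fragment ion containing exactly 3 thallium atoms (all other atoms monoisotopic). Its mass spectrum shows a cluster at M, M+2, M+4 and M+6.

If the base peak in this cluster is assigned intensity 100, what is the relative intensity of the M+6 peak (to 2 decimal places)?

Term probabilities: M 0.0257, M+2 0.1843, M+4 0.4399, M+6 0.3501. Base peak = M+4.
P(M+4) = C(3,2) × 0.29520^1 × 0.70480^2 = 3 × 0.2952 × 0.49674304 = 0.439916 (base)
P(M+6) = C(3,3) × 0.29520^0 × 0.70480^3 = 1 × 1.0000 × 0.35010449 = 0.350104
Relative intensity = 0.350104 / 0.439916 × 100 = 79.58

79.58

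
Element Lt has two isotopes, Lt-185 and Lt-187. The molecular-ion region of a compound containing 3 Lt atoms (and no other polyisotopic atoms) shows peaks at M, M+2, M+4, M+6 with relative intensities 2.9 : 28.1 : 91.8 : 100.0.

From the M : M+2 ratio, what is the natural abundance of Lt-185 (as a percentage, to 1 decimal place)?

23.6%

Let p = fractional abundance of Lt-185. I(M+2)/I(M) = [C(3,1)·p^2·(1−p)] / p^3 = 3·(1−p)/p = 28.1/2.9 = 9.6897
(1−p)/p = 9.6897/3 = 3.2299  ⇒  p = 1/(1 + 3.2299) = 0.2364
Lt-185: 23.6%, Lt-187: 76.4%.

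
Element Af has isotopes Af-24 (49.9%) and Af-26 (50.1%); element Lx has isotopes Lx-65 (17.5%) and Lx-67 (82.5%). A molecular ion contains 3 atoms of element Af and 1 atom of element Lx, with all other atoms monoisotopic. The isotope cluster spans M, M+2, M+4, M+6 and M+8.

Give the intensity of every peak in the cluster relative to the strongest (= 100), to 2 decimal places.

5.81 : 44.86 : 100.00 : 88.65 : 27.70

Element Af pattern (n=3): 0.1242515 : 0.3742485 : 0.3757485 : 0.1257515
Element Lx pattern (n=1): 0.1750 : 0.8250
Convolve the two distributions (both contribute in 2-u steps):
  M: 0.1242515×0.1750 = 0.021744
  M+2: 0.1242515×0.8250 + 0.3742485×0.1750 = 0.168001
  M+4: 0.3742485×0.8250 + 0.3757485×0.1750 = 0.374511
  M+6: 0.3757485×0.8250 + 0.1257515×0.1750 = 0.331999
  M+8: 0.1257515×0.8250 = 0.103745
Scale to base peak (0.374511) = 100: 5.81 : 44.86 : 100.00 : 88.65 : 27.70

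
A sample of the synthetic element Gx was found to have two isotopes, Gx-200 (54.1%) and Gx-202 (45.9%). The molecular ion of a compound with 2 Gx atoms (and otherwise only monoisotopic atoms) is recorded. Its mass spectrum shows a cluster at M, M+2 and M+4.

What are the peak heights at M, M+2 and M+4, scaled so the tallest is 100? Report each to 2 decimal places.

The 2 Gx atoms are independent, so intensities follow the terms of (0.541 + 0.459)^2.
P(M) = 0.541^2 = 0.292681
P(M+2) = 2 × 0.541^1 × 0.459^1 = 0.496638
P(M+4) = 0.459^2 = 0.210681
The M+2 peak is largest (0.496638); scaling to 100 gives 58.93 : 100.00 : 42.42.

58.93 : 100.00 : 42.42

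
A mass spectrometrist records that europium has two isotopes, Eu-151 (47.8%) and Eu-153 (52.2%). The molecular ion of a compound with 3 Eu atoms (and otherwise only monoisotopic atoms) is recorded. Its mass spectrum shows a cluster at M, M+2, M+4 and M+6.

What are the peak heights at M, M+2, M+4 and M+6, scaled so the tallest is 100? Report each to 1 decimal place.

28.0 : 91.6 : 100.0 : 36.4

The 3 Eu atoms are independent, so intensities follow the terms of (0.478 + 0.522)^3.
P(M) = 0.478^3 = 0.109215
P(M+2) = 3 × 0.478^2 × 0.522^1 = 0.357806
P(M+4) = 3 × 0.478^1 × 0.522^2 = 0.390742
P(M+6) = 0.522^3 = 0.142237
The M+4 peak is largest (0.390742); scaling to 100 gives 28.0 : 91.6 : 100.0 : 36.4.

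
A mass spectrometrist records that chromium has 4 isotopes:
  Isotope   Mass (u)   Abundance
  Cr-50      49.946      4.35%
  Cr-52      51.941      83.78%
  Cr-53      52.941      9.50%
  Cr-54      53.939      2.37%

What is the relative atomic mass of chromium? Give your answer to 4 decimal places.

Average mass = Σ (abundance × isotope mass) = 0.0435 × 49.946 + 0.8378 × 51.941 + 0.0950 × 52.941 + 0.0237 × 53.939
= 2.17265 + 43.51617 + 5.02940 + 1.27835 = 51.99657 u

51.9966 u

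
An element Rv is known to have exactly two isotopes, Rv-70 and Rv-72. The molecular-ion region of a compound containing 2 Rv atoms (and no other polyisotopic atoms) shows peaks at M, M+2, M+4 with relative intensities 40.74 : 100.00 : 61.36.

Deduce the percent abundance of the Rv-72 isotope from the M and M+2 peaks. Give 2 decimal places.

55.10%

Let p = fractional abundance of Rv-70. I(M+2)/I(M) = [C(2,1)·p^1·(1−p)] / p^2 = 2·(1−p)/p = 100.00/40.74 = 2.4546
(1−p)/p = 2.4546/2 = 1.2273  ⇒  p = 1/(1 + 1.2273) = 0.4490
Rv-70: 44.90%, Rv-72: 55.10%.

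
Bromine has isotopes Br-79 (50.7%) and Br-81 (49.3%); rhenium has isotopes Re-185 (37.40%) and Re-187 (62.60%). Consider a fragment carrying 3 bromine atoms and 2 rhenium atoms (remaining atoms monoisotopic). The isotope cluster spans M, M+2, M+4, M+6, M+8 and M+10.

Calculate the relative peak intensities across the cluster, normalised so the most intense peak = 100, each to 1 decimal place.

5.4 : 33.7 : 82.9 : 100.0 : 59.3 : 13.9

Bromine pattern (n=3): 0.13032384 : 0.38017547 : 0.36967753 : 0.11982316
Rhenium pattern (n=2): 0.139876 : 0.468248 : 0.391876
Convolve the two distributions (both contribute in 2-u steps):
  M: 0.13032384×0.139876 = 0.018229
  M+2: 0.13032384×0.468248 + 0.38017547×0.139876 = 0.114201
  M+4: 0.13032384×0.391876 + 0.38017547×0.468248 + 0.36967753×0.139876 = 0.280796
  M+6: 0.38017547×0.391876 + 0.36967753×0.468248 + 0.11982316×0.139876 = 0.338843
  M+8: 0.36967753×0.391876 + 0.11982316×0.468248 = 0.200975
  M+10: 0.11982316×0.391876 = 0.046956
Scale to base peak (0.338843) = 100: 5.4 : 33.7 : 82.9 : 100.0 : 59.3 : 13.9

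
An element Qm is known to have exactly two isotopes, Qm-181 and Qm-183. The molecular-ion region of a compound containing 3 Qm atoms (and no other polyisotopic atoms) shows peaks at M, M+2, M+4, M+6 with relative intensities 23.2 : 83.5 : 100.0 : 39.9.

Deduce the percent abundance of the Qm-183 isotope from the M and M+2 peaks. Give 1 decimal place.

54.5%

Write p for the Qm-181 fraction. I(M+2)/I(M) = [C(3,1)·p^2·(1−p)] / p^3 = 3·(1−p)/p = 83.5/23.2 = 3.5991
(1−p)/p = 3.5991/3 = 1.1997  ⇒  p = 1/(1 + 1.1997) = 0.4546
Qm-181: 45.5%, Qm-183: 54.5%.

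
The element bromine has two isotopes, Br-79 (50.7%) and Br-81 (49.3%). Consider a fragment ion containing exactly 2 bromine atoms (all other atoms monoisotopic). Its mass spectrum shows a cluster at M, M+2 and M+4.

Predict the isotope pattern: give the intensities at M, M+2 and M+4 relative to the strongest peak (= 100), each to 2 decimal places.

The 2 Br atoms are independent, so intensities follow the terms of (0.507 + 0.493)^2.
P(M) = 0.507^2 = 0.257049
P(M+2) = 2 × 0.507^1 × 0.493^1 = 0.499902
P(M+4) = 0.493^2 = 0.243049
The M+2 peak is largest (0.499902); scaling to 100 gives 51.42 : 100.00 : 48.62.

51.42 : 100.00 : 48.62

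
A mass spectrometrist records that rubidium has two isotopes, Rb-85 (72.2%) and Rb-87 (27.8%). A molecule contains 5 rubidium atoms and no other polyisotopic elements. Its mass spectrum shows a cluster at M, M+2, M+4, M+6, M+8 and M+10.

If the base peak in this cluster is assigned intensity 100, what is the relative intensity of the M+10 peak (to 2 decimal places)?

0.44

Term probabilities: M 0.1962, M+2 0.3777, M+4 0.2909, M+6 0.1120, M+8 0.0216, M+10 0.0017. Base peak = M+2.
P(M+2) = C(5,1) × 0.722^4 × 0.278^1 = 5 × 0.27173701 × 0.2780 = 0.377714 (base)
P(M+10) = C(5,5) × 0.722^0 × 0.278^5 = 1 × 1.0000 × 0.00166044 = 0.001660
Relative intensity = 0.001660 / 0.377714 × 100 = 0.44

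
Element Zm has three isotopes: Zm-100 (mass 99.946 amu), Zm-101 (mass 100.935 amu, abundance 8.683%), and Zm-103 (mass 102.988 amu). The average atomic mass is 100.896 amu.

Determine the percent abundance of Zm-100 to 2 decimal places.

Let x and y be the fractions of Zm-100 and Zm-103. Then x + y = 1 − 0.08683 = 0.91317 and 99.946x + 102.988y = 100.896 − 0.08683×100.935 = 92.13181395.
Substituting: 99.946x + 102.988(0.91317 − x) = 92.13181395
(99.946 − 102.988)x = -1.91373801  ⇒  x = 0.62911, y = 0.28406
Zm-100: 62.91%, Zm-103: 28.41%.

62.91%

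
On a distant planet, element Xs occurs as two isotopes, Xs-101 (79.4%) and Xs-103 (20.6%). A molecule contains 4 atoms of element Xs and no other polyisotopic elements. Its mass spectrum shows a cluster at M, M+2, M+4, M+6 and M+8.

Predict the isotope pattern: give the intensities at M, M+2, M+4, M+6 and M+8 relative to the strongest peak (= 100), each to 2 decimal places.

The 4 Xs atoms are independent, so intensities follow the terms of (0.794 + 0.206)^4.
P(M) = 0.794^4 = 0.397450
P(M+2) = 4 × 0.794^3 × 0.206^1 = 0.412467
P(M+4) = 6 × 0.794^2 × 0.206^2 = 0.160519
P(M+6) = 4 × 0.794^1 × 0.206^3 = 0.027764
P(M+8) = 0.206^4 = 0.001801
The M+2 peak is largest (0.412467); scaling to 100 gives 96.36 : 100.00 : 38.92 : 6.73 : 0.44.

96.36 : 100.00 : 38.92 : 6.73 : 0.44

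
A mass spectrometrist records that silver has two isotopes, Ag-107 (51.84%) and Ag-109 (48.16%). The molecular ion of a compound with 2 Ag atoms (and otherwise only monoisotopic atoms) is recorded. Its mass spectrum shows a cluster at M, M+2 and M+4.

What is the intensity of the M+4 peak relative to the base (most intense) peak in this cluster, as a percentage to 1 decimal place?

Binomial terms of (0.5184 + 0.4816)^2: M 0.2687, M+2 0.4993, M+4 0.2319 → M+2 is the base peak.
P(M+2) = C(2,1) × 0.5184^1 × 0.4816^1 = 2 × 0.5184 × 0.4816 = 0.499323 (base)
P(M+4) = C(2,2) × 0.5184^0 × 0.4816^2 = 1 × 1.0000 × 0.23193856 = 0.231939
Relative intensity = 0.231939 / 0.499323 × 100 = 46.5

46.5%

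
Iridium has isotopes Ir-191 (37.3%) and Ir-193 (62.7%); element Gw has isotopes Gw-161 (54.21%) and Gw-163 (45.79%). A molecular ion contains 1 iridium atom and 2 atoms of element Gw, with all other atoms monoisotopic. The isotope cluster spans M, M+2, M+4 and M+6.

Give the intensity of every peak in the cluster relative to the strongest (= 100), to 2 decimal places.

28.14 : 94.85 : 100.00 : 33.75

Iridium pattern (n=1): 0.3730 : 0.6270
Element Gw pattern (n=2): 0.29387241 : 0.49645518 : 0.20967241
Convolve the two distributions (both contribute in 2-u steps):
  M: 0.3730×0.29387241 = 0.109614
  M+2: 0.3730×0.49645518 + 0.6270×0.29387241 = 0.369436
  M+4: 0.3730×0.20967241 + 0.6270×0.49645518 = 0.389485
  M+6: 0.6270×0.20967241 = 0.131465
Scale to base peak (0.389485) = 100: 28.14 : 94.85 : 100.00 : 33.75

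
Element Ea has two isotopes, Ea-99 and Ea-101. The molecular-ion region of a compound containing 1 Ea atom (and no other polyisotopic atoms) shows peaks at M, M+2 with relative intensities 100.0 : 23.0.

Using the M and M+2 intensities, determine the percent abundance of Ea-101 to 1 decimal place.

18.7%

Write p for the Ea-99 fraction. I(M+2)/I(M) = [C(1,1)·p^0·(1−p)] / p^1 = 1·(1−p)/p = 23.0/100.0 = 0.2300
(1−p)/p = 0.2300/1 = 0.2300  ⇒  p = 1/(1 + 0.2300) = 0.8130
Ea-99: 81.3%, Ea-101: 18.7%.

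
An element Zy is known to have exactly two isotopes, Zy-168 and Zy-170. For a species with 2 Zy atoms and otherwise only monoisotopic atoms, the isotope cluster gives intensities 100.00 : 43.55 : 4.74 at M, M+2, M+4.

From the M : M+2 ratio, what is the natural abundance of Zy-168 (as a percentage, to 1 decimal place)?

82.1%

If p is the fraction of Zy that is Zy-168, then I(M+2)/I(M) = [C(2,1)·p^1·(1−p)] / p^2 = 2·(1−p)/p = 43.55/100.00 = 0.4355
(1−p)/p = 0.4355/2 = 0.2177  ⇒  p = 1/(1 + 0.2177) = 0.8212
Zy-168: 82.1%, Zy-170: 17.9%.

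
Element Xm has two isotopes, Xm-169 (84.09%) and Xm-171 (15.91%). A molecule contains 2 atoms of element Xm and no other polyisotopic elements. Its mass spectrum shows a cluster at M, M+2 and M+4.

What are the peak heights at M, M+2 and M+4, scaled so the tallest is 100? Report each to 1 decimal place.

The 2 Xm atoms are independent, so intensities follow the terms of (0.8409 + 0.1591)^2.
P(M) = 0.8409^2 = 0.707113
P(M+2) = 2 × 0.8409^1 × 0.1591^1 = 0.267574
P(M+4) = 0.1591^2 = 0.025313
The M peak is largest (0.707113); scaling to 100 gives 100.0 : 37.8 : 3.6.

100.0 : 37.8 : 3.6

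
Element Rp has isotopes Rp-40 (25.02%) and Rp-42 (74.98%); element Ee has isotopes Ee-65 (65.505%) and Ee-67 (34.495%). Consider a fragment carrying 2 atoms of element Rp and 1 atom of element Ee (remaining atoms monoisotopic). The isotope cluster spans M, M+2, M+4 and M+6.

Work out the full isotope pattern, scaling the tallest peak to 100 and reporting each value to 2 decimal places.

8.24 : 53.72 : 100.00 : 38.97

Element Rp pattern (n=2): 0.06260004 : 0.37519992 : 0.56220004
Element Ee pattern (n=1): 0.65505 : 0.34495
Convolve the two distributions (both contribute in 2-u steps):
  M: 0.06260004×0.65505 = 0.041006
  M+2: 0.06260004×0.34495 + 0.37519992×0.65505 = 0.267369
  M+4: 0.37519992×0.34495 + 0.56220004×0.65505 = 0.497694
  M+6: 0.56220004×0.34495 = 0.193931
Scale to base peak (0.497694) = 100: 8.24 : 53.72 : 100.00 : 38.97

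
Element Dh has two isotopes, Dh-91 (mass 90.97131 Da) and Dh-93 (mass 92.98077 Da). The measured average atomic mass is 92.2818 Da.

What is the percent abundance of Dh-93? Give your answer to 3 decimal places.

65.216%

Writing the weighted mean with unknown fraction x of Dh-91:
90.97131·x + 92.98077·(1 − x) = 92.2818
(90.97131 − 92.98077)·x = 92.2818 − 92.98077
x = -0.69897 / -2.00946 = 0.34784 → 34.784% Dh-91, 65.216% Dh-93.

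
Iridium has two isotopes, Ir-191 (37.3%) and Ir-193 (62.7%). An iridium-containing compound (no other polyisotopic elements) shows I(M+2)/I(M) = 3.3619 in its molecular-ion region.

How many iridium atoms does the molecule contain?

2

For n independent Ir atoms, I(M+2)/I(M) = n · (abundance Ir-193) / (abundance Ir-191) = n · 0.627/0.373.
n = 3.3619 × 0.373/0.627 = 2.00 ≈ 2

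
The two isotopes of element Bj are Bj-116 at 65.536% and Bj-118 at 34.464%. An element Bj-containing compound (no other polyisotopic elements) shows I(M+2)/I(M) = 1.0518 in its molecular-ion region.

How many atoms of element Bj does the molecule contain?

2

The M+2/M ratio from n Bj atoms is n · q/p = n · 0.34464/0.65536.
n = 1.0518 × 0.65536/0.34464 = 2.00 ≈ 2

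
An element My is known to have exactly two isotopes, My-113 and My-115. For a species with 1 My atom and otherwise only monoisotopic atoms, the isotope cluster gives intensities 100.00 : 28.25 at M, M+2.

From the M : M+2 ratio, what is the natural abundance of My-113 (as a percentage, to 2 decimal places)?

77.97%

If p is the fraction of My that is My-113, then I(M+2)/I(M) = [C(1,1)·p^0·(1−p)] / p^1 = 1·(1−p)/p = 28.25/100.00 = 0.2825
(1−p)/p = 0.2825/1 = 0.2825  ⇒  p = 1/(1 + 0.2825) = 0.7797
My-113: 77.97%, My-115: 22.03%.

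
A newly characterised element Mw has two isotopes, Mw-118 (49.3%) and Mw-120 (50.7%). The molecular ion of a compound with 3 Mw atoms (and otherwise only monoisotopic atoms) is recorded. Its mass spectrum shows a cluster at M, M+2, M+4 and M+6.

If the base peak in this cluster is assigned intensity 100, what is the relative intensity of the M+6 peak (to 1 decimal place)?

34.3

(0.493 + 0.507)^3 gives M 0.1198, M+2 0.3697, M+4 0.3802, M+6 0.1303; the largest is M+4.
P(M+4) = C(3,2) × 0.493^1 × 0.507^2 = 3 × 0.4930 × 0.257049 = 0.380175 (base)
P(M+6) = C(3,3) × 0.493^0 × 0.507^3 = 1 × 1.0000 × 0.13032384 = 0.130324
Relative intensity = 0.130324 / 0.380175 × 100 = 34.3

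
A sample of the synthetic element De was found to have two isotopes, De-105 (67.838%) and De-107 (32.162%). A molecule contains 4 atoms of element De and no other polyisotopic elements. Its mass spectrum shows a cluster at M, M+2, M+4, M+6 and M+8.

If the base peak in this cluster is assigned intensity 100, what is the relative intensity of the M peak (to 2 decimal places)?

Binomial terms of (0.67838 + 0.32162)^4: M 0.2118, M+2 0.4016, M+4 0.2856, M+6 0.0903, M+8 0.0107 → M+2 is the base peak.
P(M+2) = C(4,1) × 0.67838^3 × 0.32162^1 = 4 × 0.31219009 × 0.32162 = 0.401626 (base)
P(M) = C(4,0) × 0.67838^4 × 0.32162^0 = 1 × 0.21178351 × 1.0000 = 0.211784
Relative intensity = 0.211784 / 0.401626 × 100 = 52.73

52.73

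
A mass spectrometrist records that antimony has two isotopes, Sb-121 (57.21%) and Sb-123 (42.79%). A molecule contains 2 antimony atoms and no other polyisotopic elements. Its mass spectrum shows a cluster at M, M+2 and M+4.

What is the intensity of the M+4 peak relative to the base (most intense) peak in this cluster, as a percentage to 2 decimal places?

37.40%

Term probabilities: M 0.3273, M+2 0.4896, M+4 0.1831. Base peak = M+2.
P(M+2) = C(2,1) × 0.5721^1 × 0.4279^1 = 2 × 0.5721 × 0.4279 = 0.489603 (base)
P(M+4) = C(2,2) × 0.5721^0 × 0.4279^2 = 1 × 1.0000 × 0.18309841 = 0.183098
Relative intensity = 0.183098 / 0.489603 × 100 = 37.40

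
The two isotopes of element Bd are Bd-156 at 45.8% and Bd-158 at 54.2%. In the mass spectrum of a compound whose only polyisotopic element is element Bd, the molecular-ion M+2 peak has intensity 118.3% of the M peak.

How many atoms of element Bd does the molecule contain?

1

For n independent Bd atoms, I(M+2)/I(M) = n · (abundance Bd-158) / (abundance Bd-156) = n · 0.542/0.458.
n = 1.183 × 0.458/0.542 = 1.00 ≈ 1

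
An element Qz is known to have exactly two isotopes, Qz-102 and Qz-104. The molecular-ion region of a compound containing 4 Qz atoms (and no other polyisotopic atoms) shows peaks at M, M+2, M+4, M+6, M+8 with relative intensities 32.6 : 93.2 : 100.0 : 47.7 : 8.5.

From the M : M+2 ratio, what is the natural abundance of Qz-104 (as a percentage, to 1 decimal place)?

Let p = fractional abundance of Qz-102. I(M+2)/I(M) = [C(4,1)·p^3·(1−p)] / p^4 = 4·(1−p)/p = 93.2/32.6 = 2.8589
(1−p)/p = 2.8589/4 = 0.7147  ⇒  p = 1/(1 + 0.7147) = 0.5832
Qz-102: 58.3%, Qz-104: 41.7%.

41.7%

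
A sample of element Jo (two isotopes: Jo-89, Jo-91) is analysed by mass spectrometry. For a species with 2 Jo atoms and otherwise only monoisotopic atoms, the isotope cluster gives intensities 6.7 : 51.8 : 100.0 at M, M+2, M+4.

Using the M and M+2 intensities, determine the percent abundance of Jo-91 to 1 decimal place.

79.4%

Write p for the Jo-89 fraction. I(M+2)/I(M) = [C(2,1)·p^1·(1−p)] / p^2 = 2·(1−p)/p = 51.8/6.7 = 7.7313
(1−p)/p = 7.7313/2 = 3.8657  ⇒  p = 1/(1 + 3.8657) = 0.2055
Jo-89: 20.6%, Jo-91: 79.4%.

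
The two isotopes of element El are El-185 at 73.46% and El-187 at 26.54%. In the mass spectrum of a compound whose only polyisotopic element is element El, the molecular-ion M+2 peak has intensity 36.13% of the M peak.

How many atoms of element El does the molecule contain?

1

With n El atoms, P(M+2)/P(M) = C(n,1)·p^(n−1)q / p^n = n·q/p = n · 0.2654/0.7346.
n = 0.3613 × 0.7346/0.2654 = 1.00 ≈ 1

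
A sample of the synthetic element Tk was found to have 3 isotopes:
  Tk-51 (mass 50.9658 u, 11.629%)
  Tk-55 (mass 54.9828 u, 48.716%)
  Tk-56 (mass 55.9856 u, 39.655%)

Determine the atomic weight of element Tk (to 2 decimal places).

The abundance-weighted mean is 0.11629 × 50.9658 + 0.48716 × 54.9828 + 0.39655 × 55.9856
= 5.92681 + 26.78542 + 22.20109 = 54.91332 u

54.91 u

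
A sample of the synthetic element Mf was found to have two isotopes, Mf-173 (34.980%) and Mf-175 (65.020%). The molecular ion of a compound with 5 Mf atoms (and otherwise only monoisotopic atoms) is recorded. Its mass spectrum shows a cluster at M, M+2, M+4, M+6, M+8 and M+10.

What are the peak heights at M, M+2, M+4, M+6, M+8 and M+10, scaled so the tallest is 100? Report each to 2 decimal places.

Each Mf atom is independently Mf-173 (p = 0.34980) or Mf-175 (q = 0.65020); the cluster is the binomial expansion (p + q)^5.
P(M) = 0.34980^5 = 0.005237
P(M+2) = 5 × 0.34980^4 × 0.65020^1 = 0.048674
P(M+4) = 10 × 0.34980^3 × 0.65020^2 = 0.180948
P(M+6) = 10 × 0.34980^2 × 0.65020^3 = 0.336342
P(M+8) = 5 × 0.34980^1 × 0.65020^4 = 0.312592
P(M+10) = 0.65020^5 = 0.116208
The M+6 peak is largest (0.336342); scaling to 100 gives 1.56 : 14.47 : 53.80 : 100.00 : 92.94 : 34.55.

1.56 : 14.47 : 53.80 : 100.00 : 92.94 : 34.55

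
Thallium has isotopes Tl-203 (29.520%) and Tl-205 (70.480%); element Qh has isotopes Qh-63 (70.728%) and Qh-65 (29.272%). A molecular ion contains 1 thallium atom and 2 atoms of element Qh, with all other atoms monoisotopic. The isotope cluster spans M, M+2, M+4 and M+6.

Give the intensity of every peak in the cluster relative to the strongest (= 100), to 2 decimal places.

Thallium pattern (n=1): 0.2952 : 0.7048
Element Qh pattern (n=2): 0.500245 : 0.41407 : 0.085685
Convolve the two distributions (both contribute in 2-u steps):
  M: 0.2952×0.500245 = 0.147672
  M+2: 0.2952×0.41407 + 0.7048×0.500245 = 0.474806
  M+4: 0.2952×0.085685 + 0.7048×0.41407 = 0.317131
  M+6: 0.7048×0.085685 = 0.060391
Scale to base peak (0.474806) = 100: 31.10 : 100.00 : 66.79 : 12.72

31.10 : 100.00 : 66.79 : 12.72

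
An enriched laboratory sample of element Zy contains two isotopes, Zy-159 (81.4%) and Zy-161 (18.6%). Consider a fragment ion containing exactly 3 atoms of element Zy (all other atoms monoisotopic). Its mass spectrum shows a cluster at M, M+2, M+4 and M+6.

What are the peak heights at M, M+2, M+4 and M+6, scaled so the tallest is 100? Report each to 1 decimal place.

The 3 Zy atoms are independent, so intensities follow the terms of (0.814 + 0.186)^3.
P(M) = 0.814^3 = 0.539353
P(M+2) = 3 × 0.814^2 × 0.186^1 = 0.369729
P(M+4) = 3 × 0.814^1 × 0.186^2 = 0.084483
P(M+6) = 0.186^3 = 0.006435
The M peak is largest (0.539353); scaling to 100 gives 100.0 : 68.6 : 15.7 : 1.2.

100.0 : 68.6 : 15.7 : 1.2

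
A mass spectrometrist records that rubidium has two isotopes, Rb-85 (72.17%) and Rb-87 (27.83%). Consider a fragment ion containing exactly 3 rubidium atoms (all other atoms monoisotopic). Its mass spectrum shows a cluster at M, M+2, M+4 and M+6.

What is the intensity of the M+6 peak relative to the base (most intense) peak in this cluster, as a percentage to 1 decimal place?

5.0%

(0.7217 + 0.2783)^3 gives M 0.3759, M+2 0.4349, M+4 0.1677, M+6 0.0216; the largest is M+2.
P(M+2) = C(3,1) × 0.7217^2 × 0.2783^1 = 3 × 0.52085089 × 0.2783 = 0.434858 (base)
P(M+6) = C(3,3) × 0.7217^0 × 0.2783^3 = 1 × 1.0000 × 0.02155458 = 0.021555
Relative intensity = 0.021555 / 0.434858 × 100 = 5.0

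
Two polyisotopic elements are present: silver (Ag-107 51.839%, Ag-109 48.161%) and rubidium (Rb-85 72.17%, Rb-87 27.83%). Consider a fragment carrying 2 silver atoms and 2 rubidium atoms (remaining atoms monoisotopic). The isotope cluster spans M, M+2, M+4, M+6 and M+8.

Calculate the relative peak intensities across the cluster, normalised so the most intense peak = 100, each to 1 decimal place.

Silver pattern (n=2): 0.26872819 : 0.49932362 : 0.23194819
Rubidium pattern (n=2): 0.52085089 : 0.40169822 : 0.07745089
Convolve the two distributions (both contribute in 2-u steps):
  M: 0.26872819×0.52085089 = 0.139967
  M+2: 0.26872819×0.40169822 + 0.49932362×0.52085089 = 0.368021
  M+4: 0.26872819×0.07745089 + 0.49932362×0.40169822 + 0.23194819×0.52085089 = 0.342201
  M+6: 0.49932362×0.07745089 + 0.23194819×0.40169822 = 0.131846
  M+8: 0.23194819×0.07745089 = 0.017965
Scale to base peak (0.368021) = 100: 38.0 : 100.0 : 93.0 : 35.8 : 4.9

38.0 : 100.0 : 93.0 : 35.8 : 4.9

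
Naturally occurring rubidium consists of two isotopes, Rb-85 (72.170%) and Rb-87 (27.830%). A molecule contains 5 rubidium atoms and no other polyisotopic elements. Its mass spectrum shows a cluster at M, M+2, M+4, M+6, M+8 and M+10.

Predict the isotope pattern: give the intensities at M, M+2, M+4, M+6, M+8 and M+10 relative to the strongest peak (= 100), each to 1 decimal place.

51.9 : 100.0 : 77.1 : 29.7 : 5.7 : 0.4

The 5 Rb atoms are independent, so intensities follow the terms of (0.72170 + 0.27830)^5.
P(M) = 0.72170^5 = 0.195787
P(M+2) = 5 × 0.72170^4 × 0.27830^1 = 0.377494
P(M+4) = 10 × 0.72170^3 × 0.27830^2 = 0.291136
P(M+6) = 10 × 0.72170^2 × 0.27830^3 = 0.112267
P(M+8) = 5 × 0.72170^1 × 0.27830^4 = 0.021646
P(M+10) = 0.27830^5 = 0.001669
The M+2 peak is largest (0.377494); scaling to 100 gives 51.9 : 100.0 : 77.1 : 29.7 : 5.7 : 0.4.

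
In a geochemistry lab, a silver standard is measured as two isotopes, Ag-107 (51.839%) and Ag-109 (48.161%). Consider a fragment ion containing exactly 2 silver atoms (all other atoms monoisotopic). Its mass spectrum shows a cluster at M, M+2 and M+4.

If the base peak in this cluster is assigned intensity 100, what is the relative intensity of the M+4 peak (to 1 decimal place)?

46.5

Term probabilities: M 0.2687, M+2 0.4993, M+4 0.2319. Base peak = M+2.
P(M+2) = C(2,1) × 0.51839^1 × 0.48161^1 = 2 × 0.51839 × 0.48161 = 0.499324 (base)
P(M+4) = C(2,2) × 0.51839^0 × 0.48161^2 = 1 × 1.0000 × 0.23194819 = 0.231948
Relative intensity = 0.231948 / 0.499324 × 100 = 46.5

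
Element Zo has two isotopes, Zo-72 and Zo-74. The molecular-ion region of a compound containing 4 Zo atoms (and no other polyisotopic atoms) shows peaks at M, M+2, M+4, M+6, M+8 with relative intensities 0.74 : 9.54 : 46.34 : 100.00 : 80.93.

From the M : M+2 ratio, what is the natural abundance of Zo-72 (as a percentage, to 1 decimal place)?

23.7%

Let p = fractional abundance of Zo-72. I(M+2)/I(M) = [C(4,1)·p^3·(1−p)] / p^4 = 4·(1−p)/p = 9.54/0.74 = 12.8919
(1−p)/p = 12.8919/4 = 3.2230  ⇒  p = 1/(1 + 3.2230) = 0.2368
Zo-72: 23.7%, Zo-74: 76.3%.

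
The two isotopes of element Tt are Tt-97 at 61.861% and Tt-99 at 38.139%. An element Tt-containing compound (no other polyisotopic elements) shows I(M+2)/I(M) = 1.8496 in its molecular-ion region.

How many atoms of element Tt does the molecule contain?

3

The M+2/M ratio from n Tt atoms is n · q/p = n · 0.38139/0.61861.
n = 1.8496 × 0.61861/0.38139 = 3.00 ≈ 3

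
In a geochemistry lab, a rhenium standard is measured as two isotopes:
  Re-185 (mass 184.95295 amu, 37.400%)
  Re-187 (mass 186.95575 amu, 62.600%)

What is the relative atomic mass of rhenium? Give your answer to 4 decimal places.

Average mass = Σ (abundance × isotope mass) = 0.37400 × 184.95295 + 0.62600 × 186.95575
= 69.172403 + 117.034300 = 186.206703 amu

186.2067 amu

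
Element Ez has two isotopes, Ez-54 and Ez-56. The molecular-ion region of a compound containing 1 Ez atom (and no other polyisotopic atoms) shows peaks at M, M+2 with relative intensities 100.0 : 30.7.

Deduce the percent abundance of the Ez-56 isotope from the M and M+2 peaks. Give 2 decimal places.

Let p = fractional abundance of Ez-54. I(M+2)/I(M) = [C(1,1)·p^0·(1−p)] / p^1 = 1·(1−p)/p = 30.7/100.0 = 0.3070
(1−p)/p = 0.3070/1 = 0.3070  ⇒  p = 1/(1 + 0.3070) = 0.7651
Ez-54: 76.51%, Ez-56: 23.49%.

23.49%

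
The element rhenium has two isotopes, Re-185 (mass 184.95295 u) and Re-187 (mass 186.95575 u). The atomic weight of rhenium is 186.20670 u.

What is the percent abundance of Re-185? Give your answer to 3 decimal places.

Let x be the fractional abundance of Re-185; then Re-187 has abundance 1 − x.
184.95295·x + 186.95575·(1 − x) = 186.20670
(184.95295 − 186.95575)·x = 186.20670 − 186.95575
x = -0.74905 / -2.00280 = 0.37400 → 37.400% Re-185, 62.600% Re-187.

37.400%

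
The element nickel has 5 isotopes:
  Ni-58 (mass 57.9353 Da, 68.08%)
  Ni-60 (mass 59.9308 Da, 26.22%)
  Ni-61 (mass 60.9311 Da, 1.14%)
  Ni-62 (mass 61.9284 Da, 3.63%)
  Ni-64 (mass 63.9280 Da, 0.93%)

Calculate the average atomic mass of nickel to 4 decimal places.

The abundance-weighted mean is 0.6808 × 57.9353 + 0.2622 × 59.9308 + 0.0114 × 60.9311 + 0.0363 × 61.9284 + 0.0093 × 63.9280
= 39.44235 + 15.71386 + 0.69461 + 2.24800 + 0.59453 = 58.69335 Da

58.6934 Da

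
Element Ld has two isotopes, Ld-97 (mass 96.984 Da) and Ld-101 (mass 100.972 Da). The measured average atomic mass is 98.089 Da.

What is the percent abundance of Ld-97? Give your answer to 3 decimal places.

Let x be the fractional abundance of Ld-97; then Ld-101 has abundance 1 − x.
96.984·x + 100.972·(1 − x) = 98.089
(96.984 − 100.972)·x = 98.089 − 100.972
x = -2.883 / -3.988 = 0.72292 → 72.292% Ld-97, 27.708% Ld-101.

72.292%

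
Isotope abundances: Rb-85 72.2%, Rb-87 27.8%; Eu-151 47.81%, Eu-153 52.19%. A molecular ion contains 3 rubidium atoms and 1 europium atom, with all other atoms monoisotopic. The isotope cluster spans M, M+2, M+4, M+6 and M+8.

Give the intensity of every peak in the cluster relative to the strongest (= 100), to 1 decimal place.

Rubidium pattern (n=3): 0.37636705 : 0.43475086 : 0.16739714 : 0.02148495
Europium pattern (n=1): 0.4781 : 0.5219
Convolve the two distributions (both contribute in 2-u steps):
  M: 0.37636705×0.4781 = 0.179941
  M+2: 0.37636705×0.5219 + 0.43475086×0.4781 = 0.404280
  M+4: 0.43475086×0.5219 + 0.16739714×0.4781 = 0.306929
  M+6: 0.16739714×0.5219 + 0.02148495×0.4781 = 0.097637
  M+8: 0.02148495×0.5219 = 0.011213
Scale to base peak (0.404280) = 100: 44.5 : 100.0 : 75.9 : 24.2 : 2.8

44.5 : 100.0 : 75.9 : 24.2 : 2.8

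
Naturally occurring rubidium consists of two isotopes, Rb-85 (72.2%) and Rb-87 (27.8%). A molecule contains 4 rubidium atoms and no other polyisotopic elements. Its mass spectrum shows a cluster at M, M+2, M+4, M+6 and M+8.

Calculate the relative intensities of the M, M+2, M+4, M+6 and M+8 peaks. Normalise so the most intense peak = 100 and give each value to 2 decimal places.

The 4 Rb atoms are independent, so intensities follow the terms of (0.722 + 0.278)^4.
P(M) = 0.722^4 = 0.271737
P(M+2) = 4 × 0.722^3 × 0.278^1 = 0.418520
P(M+4) = 6 × 0.722^2 × 0.278^2 = 0.241721
P(M+6) = 4 × 0.722^1 × 0.278^3 = 0.062049
P(M+8) = 0.278^4 = 0.005973
The M+2 peak is largest (0.418520); scaling to 100 gives 64.93 : 100.00 : 57.76 : 14.83 : 1.43.

64.93 : 100.00 : 57.76 : 14.83 : 1.43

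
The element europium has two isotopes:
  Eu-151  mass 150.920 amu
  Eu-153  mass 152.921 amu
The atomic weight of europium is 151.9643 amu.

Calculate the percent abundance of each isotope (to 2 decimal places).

Let x be the fractional abundance of Eu-151; then Eu-153 has abundance 1 − x.
150.920·x + 152.921·(1 − x) = 151.9643
(150.920 − 152.921)·x = 151.9643 − 152.921
x = -0.9567 / -2.001 = 0.47811 → 47.81% Eu-151, 52.19% Eu-153.

Eu-151: 47.81%, Eu-153: 52.19%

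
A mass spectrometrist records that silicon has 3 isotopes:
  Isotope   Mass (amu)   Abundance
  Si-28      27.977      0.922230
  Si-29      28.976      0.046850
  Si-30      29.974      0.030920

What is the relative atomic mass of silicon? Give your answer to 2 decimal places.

28.09 amu

Weight each isotope mass by its fractional abundance: 0.922230 × 27.977 + 0.046850 × 28.976 + 0.030920 × 29.974
= 25.8012 + 1.3575 + 0.9268 = 28.0855 amu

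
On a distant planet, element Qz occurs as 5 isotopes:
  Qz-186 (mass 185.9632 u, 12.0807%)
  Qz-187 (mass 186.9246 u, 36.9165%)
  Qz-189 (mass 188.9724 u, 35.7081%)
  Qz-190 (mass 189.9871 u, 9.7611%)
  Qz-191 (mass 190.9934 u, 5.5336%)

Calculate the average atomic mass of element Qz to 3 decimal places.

Average mass = Σ (abundance × isotope mass) = 0.120807 × 185.9632 + 0.369165 × 186.9246 + 0.357081 × 188.9724 + 0.097611 × 189.9871 + 0.055336 × 190.9934
= 22.46566 + 69.00602 + 67.47845 + 18.54483 + 10.56881 = 188.06377 u

188.064 u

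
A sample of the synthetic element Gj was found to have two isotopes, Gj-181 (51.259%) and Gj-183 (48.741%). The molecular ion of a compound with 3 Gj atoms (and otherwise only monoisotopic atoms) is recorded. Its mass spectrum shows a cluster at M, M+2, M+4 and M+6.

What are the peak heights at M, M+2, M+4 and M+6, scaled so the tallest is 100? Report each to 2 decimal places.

Expanding (0.51259 + 0.48741)^3:
P(M) = 0.51259^3 = 0.134682
P(M+2) = 3 × 0.51259^2 × 0.48741^1 = 0.384199
P(M+4) = 3 × 0.51259^1 × 0.48741^2 = 0.365326
P(M+6) = 0.48741^3 = 0.115793
The M+2 peak is largest (0.384199); scaling to 100 gives 35.06 : 100.00 : 95.09 : 30.14.

35.06 : 100.00 : 95.09 : 30.14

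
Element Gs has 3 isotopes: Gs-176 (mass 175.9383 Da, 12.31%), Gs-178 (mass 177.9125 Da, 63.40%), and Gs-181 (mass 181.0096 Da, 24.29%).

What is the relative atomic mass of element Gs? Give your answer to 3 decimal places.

178.422 Da

Ar = Σ fᵢ·mᵢ = 0.1231 × 175.9383 + 0.6340 × 177.9125 + 0.2429 × 181.0096
= 21.65800 + 112.79653 + 43.96723 = 178.42176 Da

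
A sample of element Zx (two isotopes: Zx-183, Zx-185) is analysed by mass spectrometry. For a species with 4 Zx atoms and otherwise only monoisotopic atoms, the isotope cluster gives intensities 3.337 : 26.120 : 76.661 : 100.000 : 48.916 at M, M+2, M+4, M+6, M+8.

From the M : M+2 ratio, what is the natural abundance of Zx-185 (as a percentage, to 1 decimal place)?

Write p for the Zx-183 fraction. I(M+2)/I(M) = [C(4,1)·p^3·(1−p)] / p^4 = 4·(1−p)/p = 26.120/3.337 = 7.8274
(1−p)/p = 7.8274/4 = 1.9568  ⇒  p = 1/(1 + 1.9568) = 0.3382
Zx-183: 33.8%, Zx-185: 66.2%.

66.2%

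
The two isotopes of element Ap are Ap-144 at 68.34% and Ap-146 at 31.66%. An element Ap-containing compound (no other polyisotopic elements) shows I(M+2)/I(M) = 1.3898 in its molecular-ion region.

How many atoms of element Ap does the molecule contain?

3

For n independent Ap atoms, I(M+2)/I(M) = n · (abundance Ap-146) / (abundance Ap-144) = n · 0.3166/0.6834.
n = 1.3898 × 0.6834/0.3166 = 3.00 ≈ 3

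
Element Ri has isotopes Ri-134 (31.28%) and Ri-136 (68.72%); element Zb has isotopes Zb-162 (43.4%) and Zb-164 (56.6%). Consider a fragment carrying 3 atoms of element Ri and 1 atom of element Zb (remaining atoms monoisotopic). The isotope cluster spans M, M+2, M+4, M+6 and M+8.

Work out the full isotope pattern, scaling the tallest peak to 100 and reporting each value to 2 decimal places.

Element Ri pattern (n=3): 0.03060555 : 0.20171486 : 0.44315362 : 0.32452597
Element Zb pattern (n=1): 0.4340 : 0.5660
Convolve the two distributions (both contribute in 2-u steps):
  M: 0.03060555×0.4340 = 0.013283
  M+2: 0.03060555×0.5660 + 0.20171486×0.4340 = 0.104867
  M+4: 0.20171486×0.5660 + 0.44315362×0.4340 = 0.306499
  M+6: 0.44315362×0.5660 + 0.32452597×0.4340 = 0.391669
  M+8: 0.32452597×0.5660 = 0.183682
Scale to base peak (0.391669) = 100: 3.39 : 26.77 : 78.25 : 100.00 : 46.90

3.39 : 26.77 : 78.25 : 100.00 : 46.90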